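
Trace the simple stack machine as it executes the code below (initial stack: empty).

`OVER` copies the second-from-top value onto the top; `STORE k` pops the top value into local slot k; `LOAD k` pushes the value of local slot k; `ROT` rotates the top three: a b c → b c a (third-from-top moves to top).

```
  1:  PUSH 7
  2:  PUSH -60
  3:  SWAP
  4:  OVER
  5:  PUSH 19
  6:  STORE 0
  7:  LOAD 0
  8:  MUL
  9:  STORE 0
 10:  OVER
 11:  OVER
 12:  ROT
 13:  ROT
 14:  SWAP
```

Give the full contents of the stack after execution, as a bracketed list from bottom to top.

[-60, 7, -60, 7]

PUSH 7   -> 7
PUSH -60 -> 7 -60
SWAP     -> -60 7
OVER     -> -60 7 -60
PUSH 19  -> -60 7 -60 19
STORE 0  -> -60 7 -60
LOAD 0   -> -60 7 -60 19
MUL      -> -60 7 -1140
STORE 0  -> -60 7
OVER     -> -60 7 -60
OVER     -> -60 7 -60 7
ROT      -> -60 -60 7 7
ROT      -> -60 7 7 -60
SWAP     -> -60 7 -60 7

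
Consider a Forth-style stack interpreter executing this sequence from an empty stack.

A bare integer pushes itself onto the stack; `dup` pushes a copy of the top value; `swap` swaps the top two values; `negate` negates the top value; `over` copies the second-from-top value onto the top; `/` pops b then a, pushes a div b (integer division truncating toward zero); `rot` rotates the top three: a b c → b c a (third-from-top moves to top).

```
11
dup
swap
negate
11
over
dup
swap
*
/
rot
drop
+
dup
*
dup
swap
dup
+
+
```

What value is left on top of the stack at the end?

363

11     -> [11]
dup    -> [11, 11]
swap   -> [11, 11]
negate -> [11, -11]
11     -> [11, -11, 11]
over   -> [11, -11, 11, -11]
dup    -> [11, -11, 11, -11, -11]
swap   -> [11, -11, 11, -11, -11]
*      -> [11, -11, 11, 121]
/      -> [11, -11, 0]
rot    -> [-11, 0, 11]
drop   -> [-11, 0]
+      -> [-11]
dup    -> [-11, -11]
*      -> [121]
dup    -> [121, 121]
swap   -> [121, 121]
dup    -> [121, 121, 121]
+      -> [121, 242]
+      -> [363]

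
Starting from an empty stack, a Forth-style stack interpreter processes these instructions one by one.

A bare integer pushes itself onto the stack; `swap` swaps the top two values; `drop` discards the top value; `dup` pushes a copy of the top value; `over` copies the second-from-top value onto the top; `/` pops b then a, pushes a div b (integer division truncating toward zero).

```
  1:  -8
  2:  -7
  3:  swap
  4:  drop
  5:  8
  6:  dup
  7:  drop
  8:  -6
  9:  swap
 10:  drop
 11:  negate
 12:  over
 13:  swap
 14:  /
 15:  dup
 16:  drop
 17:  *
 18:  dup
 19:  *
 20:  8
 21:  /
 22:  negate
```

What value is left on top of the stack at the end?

-6

-8     → [-8]
-7     → [-8, -7]
swap   → [-7, -8]
drop   → [-7]
8      → [-7, 8]
dup    → [-7, 8, 8]
drop   → [-7, 8]
-6     → [-7, 8, -6]
swap   → [-7, -6, 8]
drop   → [-7, -6]
negate → [-7, 6]
over   → [-7, 6, -7]
swap   → [-7, -7, 6]
/      → [-7, -1]
dup    → [-7, -1, -1]
drop   → [-7, -1]
*      → [7]
dup    → [7, 7]
*      → [49]
8      → [49, 8]
/      → [6]
negate → [-6]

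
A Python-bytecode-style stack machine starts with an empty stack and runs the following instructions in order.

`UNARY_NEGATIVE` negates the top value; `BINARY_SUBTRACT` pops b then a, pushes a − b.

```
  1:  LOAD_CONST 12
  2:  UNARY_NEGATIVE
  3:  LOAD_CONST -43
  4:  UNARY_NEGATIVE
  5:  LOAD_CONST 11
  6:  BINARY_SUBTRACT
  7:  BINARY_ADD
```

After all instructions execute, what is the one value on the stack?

20

LOAD_CONST 12   : [12]
UNARY_NEGATIVE  : [-12]
LOAD_CONST -43  : [-12, -43]
UNARY_NEGATIVE  : [-12, 43]
LOAD_CONST 11   : [-12, 43, 11]
BINARY_SUBTRACT : [-12, 32]
BINARY_ADD      : [20]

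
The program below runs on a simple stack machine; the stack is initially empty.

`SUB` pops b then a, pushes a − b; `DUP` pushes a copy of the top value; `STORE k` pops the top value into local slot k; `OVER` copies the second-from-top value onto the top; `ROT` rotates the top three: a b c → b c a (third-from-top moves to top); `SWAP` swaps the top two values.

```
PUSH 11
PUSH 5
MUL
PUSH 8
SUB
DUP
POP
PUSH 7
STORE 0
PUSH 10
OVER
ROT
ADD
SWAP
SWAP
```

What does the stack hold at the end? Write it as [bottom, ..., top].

[10, 94]

PUSH 11  11
PUSH 5   11 5
MUL      55
PUSH 8   55 8
SUB      47
DUP      47 47
POP      47
PUSH 7   47 7
STORE 0  47
PUSH 10  47 10
OVER     47 10 47
ROT      10 47 47
ADD      10 94
SWAP     94 10
SWAP     10 94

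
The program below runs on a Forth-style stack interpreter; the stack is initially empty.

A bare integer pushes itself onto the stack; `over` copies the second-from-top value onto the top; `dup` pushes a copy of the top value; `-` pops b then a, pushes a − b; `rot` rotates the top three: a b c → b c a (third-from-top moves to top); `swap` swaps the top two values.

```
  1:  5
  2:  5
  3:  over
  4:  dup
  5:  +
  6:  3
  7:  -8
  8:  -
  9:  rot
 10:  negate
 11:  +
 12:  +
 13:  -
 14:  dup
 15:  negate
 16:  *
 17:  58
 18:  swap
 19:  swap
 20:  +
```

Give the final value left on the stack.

5       5
5       5 5
over    5 5 5
dup     5 5 5 5
+       5 5 10
3       5 5 10 3
-8      5 5 10 3 -8
-       5 5 10 11
rot     5 10 11 5
negate  5 10 11 -5
+       5 10 6
+       5 16
-       -11
dup     -11 -11
negate  -11 11
*       -121
58      -121 58
swap    58 -121
swap    -121 58
+       -63

-63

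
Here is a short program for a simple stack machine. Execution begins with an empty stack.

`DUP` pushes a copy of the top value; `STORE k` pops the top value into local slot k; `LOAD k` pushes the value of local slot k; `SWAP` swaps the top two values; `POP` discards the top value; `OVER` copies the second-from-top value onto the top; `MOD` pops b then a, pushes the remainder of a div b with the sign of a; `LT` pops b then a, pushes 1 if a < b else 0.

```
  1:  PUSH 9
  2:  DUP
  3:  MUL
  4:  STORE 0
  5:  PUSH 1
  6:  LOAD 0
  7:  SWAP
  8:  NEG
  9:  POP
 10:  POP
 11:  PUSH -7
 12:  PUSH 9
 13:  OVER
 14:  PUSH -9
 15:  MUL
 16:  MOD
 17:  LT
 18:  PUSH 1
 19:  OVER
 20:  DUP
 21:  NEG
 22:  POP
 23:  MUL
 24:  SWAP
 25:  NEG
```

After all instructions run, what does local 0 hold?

PUSH 9  -> [9]
DUP     -> [9, 9]
MUL     -> [81]
STORE 0 -> []
PUSH 1  -> [1]
LOAD 0  -> [1, 81]
SWAP    -> [81, 1]
NEG     -> [81, -1]
POP     -> [81]
POP     -> []
PUSH -7 -> [-7]
PUSH 9  -> [-7, 9]
OVER    -> [-7, 9, -7]
PUSH -9 -> [-7, 9, -7, -9]
MUL     -> [-7, 9, 63]
MOD     -> [-7, 9]
LT      -> [1]
PUSH 1  -> [1, 1]
OVER    -> [1, 1, 1]
DUP     -> [1, 1, 1, 1]
NEG     -> [1, 1, 1, -1]
POP     -> [1, 1, 1]
MUL     -> [1, 1]
SWAP    -> [1, 1]
NEG     -> [1, -1]

81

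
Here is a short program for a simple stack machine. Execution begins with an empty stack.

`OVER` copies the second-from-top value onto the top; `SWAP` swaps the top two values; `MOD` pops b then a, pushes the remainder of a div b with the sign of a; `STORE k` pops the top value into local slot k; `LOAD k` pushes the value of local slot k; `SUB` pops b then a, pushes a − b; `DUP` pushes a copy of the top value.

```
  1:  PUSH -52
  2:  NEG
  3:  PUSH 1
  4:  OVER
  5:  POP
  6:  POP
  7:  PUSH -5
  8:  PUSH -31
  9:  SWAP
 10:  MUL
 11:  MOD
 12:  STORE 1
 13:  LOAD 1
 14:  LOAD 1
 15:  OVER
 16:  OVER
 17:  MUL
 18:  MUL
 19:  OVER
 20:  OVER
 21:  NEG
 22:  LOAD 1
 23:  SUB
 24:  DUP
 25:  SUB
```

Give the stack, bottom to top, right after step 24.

PUSH -52 : [-52]
NEG      : [52]
PUSH 1   : [52, 1]
OVER     : [52, 1, 52]
POP      : [52, 1]
POP      : [52]
PUSH -5  : [52, -5]
PUSH -31 : [52, -5, -31]
SWAP     : [52, -31, -5]
MUL      : [52, 155]
MOD      : [52]
STORE 1  : []
LOAD 1   : [52]
LOAD 1   : [52, 52]
OVER     : [52, 52, 52]
OVER     : [52, 52, 52, 52]
MUL      : [52, 52, 2704]
MUL      : [52, 140608]
OVER     : [52, 140608, 52]
OVER     : [52, 140608, 52, 140608]
NEG      : [52, 140608, 52, -140608]
LOAD 1   : [52, 140608, 52, -140608, 52]
SUB      : [52, 140608, 52, -140660]
DUP      : [52, 140608, 52, -140660, -140660]

[52, 140608, 52, -140660, -140660]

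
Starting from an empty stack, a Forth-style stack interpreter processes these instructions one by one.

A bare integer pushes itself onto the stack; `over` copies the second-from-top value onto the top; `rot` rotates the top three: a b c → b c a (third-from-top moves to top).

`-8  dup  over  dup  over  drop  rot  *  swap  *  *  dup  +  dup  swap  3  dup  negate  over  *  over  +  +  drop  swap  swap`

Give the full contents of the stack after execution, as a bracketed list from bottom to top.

-8     : [-8]
dup    : [-8, -8]
over   : [-8, -8, -8]
dup    : [-8, -8, -8, -8]
over   : [-8, -8, -8, -8, -8]
drop   : [-8, -8, -8, -8]
rot    : [-8, -8, -8, -8]
*      : [-8, -8, 64]
swap   : [-8, 64, -8]
*      : [-8, -512]
*      : [4096]
dup    : [4096, 4096]
+      : [8192]
dup    : [8192, 8192]
swap   : [8192, 8192]
3      : [8192, 8192, 3]
dup    : [8192, 8192, 3, 3]
negate : [8192, 8192, 3, -3]
over   : [8192, 8192, 3, -3, 3]
*      : [8192, 8192, 3, -9]
over   : [8192, 8192, 3, -9, 3]
+      : [8192, 8192, 3, -6]
+      : [8192, 8192, -3]
drop   : [8192, 8192]
swap   : [8192, 8192]
swap   : [8192, 8192]

[8192, 8192]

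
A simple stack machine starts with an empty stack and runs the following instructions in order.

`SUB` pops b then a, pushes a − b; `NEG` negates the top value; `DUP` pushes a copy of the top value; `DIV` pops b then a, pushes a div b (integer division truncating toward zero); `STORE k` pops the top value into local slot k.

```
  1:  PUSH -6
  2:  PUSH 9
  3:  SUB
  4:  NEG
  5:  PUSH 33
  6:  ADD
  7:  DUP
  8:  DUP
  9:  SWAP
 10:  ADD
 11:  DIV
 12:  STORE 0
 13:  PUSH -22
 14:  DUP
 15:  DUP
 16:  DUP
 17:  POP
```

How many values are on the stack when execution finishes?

PUSH -6  -> [-6]
PUSH 9   -> [-6, 9]
SUB      -> [-15]
NEG      -> [15]
PUSH 33  -> [15, 33]
ADD      -> [48]
DUP      -> [48, 48]
DUP      -> [48, 48, 48]
SWAP     -> [48, 48, 48]
ADD      -> [48, 96]
DIV      -> [0]
STORE 0  -> []
PUSH -22 -> [-22]
DUP      -> [-22, -22]
DUP      -> [-22, -22, -22]
DUP      -> [-22, -22, -22, -22]
POP      -> [-22, -22, -22]

3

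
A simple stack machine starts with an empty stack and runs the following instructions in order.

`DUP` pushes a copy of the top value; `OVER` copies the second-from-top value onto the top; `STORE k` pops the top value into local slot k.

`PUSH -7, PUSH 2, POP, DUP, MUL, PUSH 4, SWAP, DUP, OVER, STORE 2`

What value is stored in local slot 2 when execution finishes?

49

PUSH -7  -7
PUSH 2   -7 2
POP      -7
DUP      -7 -7
MUL      49
PUSH 4   49 4
SWAP     4 49
DUP      4 49 49
OVER     4 49 49 49
STORE 2  4 49 49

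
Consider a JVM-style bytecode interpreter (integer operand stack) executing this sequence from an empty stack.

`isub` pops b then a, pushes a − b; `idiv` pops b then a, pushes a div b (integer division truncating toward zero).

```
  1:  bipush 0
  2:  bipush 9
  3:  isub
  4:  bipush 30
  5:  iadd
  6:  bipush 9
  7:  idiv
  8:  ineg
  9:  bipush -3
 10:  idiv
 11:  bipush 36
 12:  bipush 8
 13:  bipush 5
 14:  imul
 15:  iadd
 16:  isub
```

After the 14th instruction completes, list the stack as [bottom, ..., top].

[0, 36, 40]

bipush 0  -> [0]
bipush 9  -> [0, 9]
isub      -> [-9]
bipush 30 -> [-9, 30]
iadd      -> [21]
bipush 9  -> [21, 9]
idiv      -> [2]
ineg      -> [-2]
bipush -3 -> [-2, -3]
idiv      -> [0]
bipush 36 -> [0, 36]
bipush 8  -> [0, 36, 8]
bipush 5  -> [0, 36, 8, 5]
imul      -> [0, 36, 40]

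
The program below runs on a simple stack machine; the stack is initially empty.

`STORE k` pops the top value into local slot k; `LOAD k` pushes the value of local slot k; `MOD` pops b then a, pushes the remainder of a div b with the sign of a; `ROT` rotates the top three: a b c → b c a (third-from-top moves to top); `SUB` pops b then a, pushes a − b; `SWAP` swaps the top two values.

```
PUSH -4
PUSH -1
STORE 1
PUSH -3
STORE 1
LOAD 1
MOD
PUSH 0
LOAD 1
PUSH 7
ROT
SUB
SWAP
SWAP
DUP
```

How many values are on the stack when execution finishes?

PUSH -4 -> [-4]
PUSH -1 -> [-4, -1]
STORE 1 -> [-4]
PUSH -3 -> [-4, -3]
STORE 1 -> [-4]
LOAD 1  -> [-4, -3]
MOD     -> [-1]
PUSH 0  -> [-1, 0]
LOAD 1  -> [-1, 0, -3]
PUSH 7  -> [-1, 0, -3, 7]
ROT     -> [-1, -3, 7, 0]
SUB     -> [-1, -3, 7]
SWAP    -> [-1, 7, -3]
SWAP    -> [-1, -3, 7]
DUP     -> [-1, -3, 7, 7]

4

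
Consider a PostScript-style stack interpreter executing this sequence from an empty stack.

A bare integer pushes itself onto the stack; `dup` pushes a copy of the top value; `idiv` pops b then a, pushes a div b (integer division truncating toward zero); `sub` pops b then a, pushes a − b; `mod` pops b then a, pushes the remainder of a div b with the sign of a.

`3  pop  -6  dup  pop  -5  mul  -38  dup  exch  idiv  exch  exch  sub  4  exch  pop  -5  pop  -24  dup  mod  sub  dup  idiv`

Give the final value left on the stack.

3    -> [3]
pop  -> []
-6   -> [-6]
dup  -> [-6, -6]
pop  -> [-6]
-5   -> [-6, -5]
mul  -> [30]
-38  -> [30, -38]
dup  -> [30, -38, -38]
exch -> [30, -38, -38]
idiv -> [30, 1]
exch -> [1, 30]
exch -> [30, 1]
sub  -> [29]
4    -> [29, 4]
exch -> [4, 29]
pop  -> [4]
-5   -> [4, -5]
pop  -> [4]
-24  -> [4, -24]
dup  -> [4, -24, -24]
mod  -> [4, 0]
sub  -> [4]
dup  -> [4, 4]
idiv -> [1]

1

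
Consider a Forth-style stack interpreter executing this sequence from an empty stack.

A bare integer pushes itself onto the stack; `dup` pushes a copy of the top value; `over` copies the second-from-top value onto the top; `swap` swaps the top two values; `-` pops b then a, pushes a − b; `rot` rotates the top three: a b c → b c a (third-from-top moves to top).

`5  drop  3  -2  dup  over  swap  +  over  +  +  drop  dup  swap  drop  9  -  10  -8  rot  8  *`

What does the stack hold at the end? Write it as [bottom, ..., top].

5     [5]
drop  []
3     [3]
-2    [3, -2]
dup   [3, -2, -2]
over  [3, -2, -2, -2]
swap  [3, -2, -2, -2]
+     [3, -2, -4]
over  [3, -2, -4, -2]
+     [3, -2, -6]
+     [3, -8]
drop  [3]
dup   [3, 3]
swap  [3, 3]
drop  [3]
9     [3, 9]
-     [-6]
10    [-6, 10]
-8    [-6, 10, -8]
rot   [10, -8, -6]
8     [10, -8, -6, 8]
*     [10, -8, -48]

[10, -8, -48]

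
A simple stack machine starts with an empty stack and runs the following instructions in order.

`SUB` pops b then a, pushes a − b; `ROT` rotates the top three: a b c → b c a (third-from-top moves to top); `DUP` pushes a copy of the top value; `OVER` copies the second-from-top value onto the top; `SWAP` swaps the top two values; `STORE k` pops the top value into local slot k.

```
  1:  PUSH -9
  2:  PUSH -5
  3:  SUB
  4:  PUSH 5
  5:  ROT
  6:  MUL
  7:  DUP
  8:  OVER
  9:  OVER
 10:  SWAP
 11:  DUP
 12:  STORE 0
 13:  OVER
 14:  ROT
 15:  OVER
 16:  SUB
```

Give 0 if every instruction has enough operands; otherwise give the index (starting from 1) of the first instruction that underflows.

5

PUSH -9 -> -9
PUSH -5 -> -9 -5
SUB     -> -4
PUSH 5  -> -4 5
ROT  — needs 3 operands, stack has 2 → underflow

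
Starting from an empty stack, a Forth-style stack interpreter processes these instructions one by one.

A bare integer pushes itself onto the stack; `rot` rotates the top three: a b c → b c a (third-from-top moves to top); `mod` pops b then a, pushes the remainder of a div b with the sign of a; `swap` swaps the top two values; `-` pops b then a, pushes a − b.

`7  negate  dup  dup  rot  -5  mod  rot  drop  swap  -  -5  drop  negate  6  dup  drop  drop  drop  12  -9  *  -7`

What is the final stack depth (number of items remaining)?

2

7      → [7]
negate → [-7]
dup    → [-7, -7]
dup    → [-7, -7, -7]
rot    → [-7, -7, -7]
-5     → [-7, -7, -7, -5]
mod    → [-7, -7, -2]
rot    → [-7, -2, -7]
drop   → [-7, -2]
swap   → [-2, -7]
-      → [5]
-5     → [5, -5]
drop   → [5]
negate → [-5]
6      → [-5, 6]
dup    → [-5, 6, 6]
drop   → [-5, 6]
drop   → [-5]
drop   → []
12     → [12]
-9     → [12, -9]
*      → [-108]
-7     → [-108, -7]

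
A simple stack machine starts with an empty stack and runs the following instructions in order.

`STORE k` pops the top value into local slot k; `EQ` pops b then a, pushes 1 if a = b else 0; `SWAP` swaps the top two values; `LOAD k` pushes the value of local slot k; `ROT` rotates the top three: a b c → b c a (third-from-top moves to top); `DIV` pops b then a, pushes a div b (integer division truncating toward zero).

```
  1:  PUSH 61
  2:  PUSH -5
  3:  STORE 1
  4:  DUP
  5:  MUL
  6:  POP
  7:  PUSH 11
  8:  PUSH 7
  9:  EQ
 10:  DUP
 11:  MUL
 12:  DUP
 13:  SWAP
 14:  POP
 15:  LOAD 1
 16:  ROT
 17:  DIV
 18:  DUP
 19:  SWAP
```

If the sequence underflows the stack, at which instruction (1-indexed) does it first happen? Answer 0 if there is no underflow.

16

PUSH 61 → [61]
PUSH -5 → [61, -5]
STORE 1 → [61]
DUP     → [61, 61]
MUL     → [3721]
POP     → []
PUSH 11 → [11]
PUSH 7  → [11, 7]
EQ      → [0]
DUP     → [0, 0]
MUL     → [0]
DUP     → [0, 0]
SWAP    → [0, 0]
POP     → [0]
LOAD 1  → [0, -5]
ROT  — needs 3 operands, stack has 2 → underflow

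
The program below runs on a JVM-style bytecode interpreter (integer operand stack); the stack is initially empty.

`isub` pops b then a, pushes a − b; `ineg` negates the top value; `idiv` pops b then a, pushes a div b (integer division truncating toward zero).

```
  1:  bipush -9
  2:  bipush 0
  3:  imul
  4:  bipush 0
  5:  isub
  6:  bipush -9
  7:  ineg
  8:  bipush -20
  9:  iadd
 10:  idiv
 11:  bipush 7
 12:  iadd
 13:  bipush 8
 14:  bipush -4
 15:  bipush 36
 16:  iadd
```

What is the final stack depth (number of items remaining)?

bipush -9  → -9
bipush 0   → -9 0
imul       → 0
bipush 0   → 0 0
isub       → 0
bipush -9  → 0 -9
ineg       → 0 9
bipush -20 → 0 9 -20
iadd       → 0 -11
idiv       → 0
bipush 7   → 0 7
iadd       → 7
bipush 8   → 7 8
bipush -4  → 7 8 -4
bipush 36  → 7 8 -4 36
iadd       → 7 8 32

3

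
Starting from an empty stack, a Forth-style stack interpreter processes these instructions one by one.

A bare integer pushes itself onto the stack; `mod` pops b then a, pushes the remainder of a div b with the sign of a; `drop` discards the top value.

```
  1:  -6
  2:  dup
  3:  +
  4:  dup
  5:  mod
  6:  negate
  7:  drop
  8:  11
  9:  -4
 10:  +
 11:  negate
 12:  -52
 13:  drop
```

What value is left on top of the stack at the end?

-6     → -6
dup    → -6 -6
+      → -12
dup    → -12 -12
mod    → 0
negate → 0
drop   → (empty)
11     → 11
-4     → 11 -4
+      → 7
negate → -7
-52    → -7 -52
drop   → -7

-7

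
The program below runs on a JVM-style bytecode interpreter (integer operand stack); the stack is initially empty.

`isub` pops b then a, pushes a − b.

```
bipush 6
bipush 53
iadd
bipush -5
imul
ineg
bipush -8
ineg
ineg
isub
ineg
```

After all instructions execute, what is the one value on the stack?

bipush 6  -> 6
bipush 53 -> 6 53
iadd      -> 59
bipush -5 -> 59 -5
imul      -> -295
ineg      -> 295
bipush -8 -> 295 -8
ineg      -> 295 8
ineg      -> 295 -8
isub      -> 303
ineg      -> -303

-303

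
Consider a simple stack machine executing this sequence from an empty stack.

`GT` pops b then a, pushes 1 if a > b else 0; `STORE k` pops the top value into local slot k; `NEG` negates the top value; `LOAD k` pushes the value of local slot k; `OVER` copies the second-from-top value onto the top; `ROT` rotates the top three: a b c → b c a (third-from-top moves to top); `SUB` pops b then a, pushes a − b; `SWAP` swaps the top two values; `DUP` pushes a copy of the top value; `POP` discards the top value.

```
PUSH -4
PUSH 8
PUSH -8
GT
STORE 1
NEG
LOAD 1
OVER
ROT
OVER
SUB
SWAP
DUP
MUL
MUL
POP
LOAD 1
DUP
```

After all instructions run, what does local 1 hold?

PUSH -4 -> [-4]
PUSH 8  -> [-4, 8]
PUSH -8 -> [-4, 8, -8]
GT      -> [-4, 1]
STORE 1 -> [-4]
NEG     -> [4]
LOAD 1  -> [4, 1]
OVER    -> [4, 1, 4]
ROT     -> [1, 4, 4]
OVER    -> [1, 4, 4, 4]
SUB     -> [1, 4, 0]
SWAP    -> [1, 0, 4]
DUP     -> [1, 0, 4, 4]
MUL     -> [1, 0, 16]
MUL     -> [1, 0]
POP     -> [1]
LOAD 1  -> [1, 1]
DUP     -> [1, 1, 1]

1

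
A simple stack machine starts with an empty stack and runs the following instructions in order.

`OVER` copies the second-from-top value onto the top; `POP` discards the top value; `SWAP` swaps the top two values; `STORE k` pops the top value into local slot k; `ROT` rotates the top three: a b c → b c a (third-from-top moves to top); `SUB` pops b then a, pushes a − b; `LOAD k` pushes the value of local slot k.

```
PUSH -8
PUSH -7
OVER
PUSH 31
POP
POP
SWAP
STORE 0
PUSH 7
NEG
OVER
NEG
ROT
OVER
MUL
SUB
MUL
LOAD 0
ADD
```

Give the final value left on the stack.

-400

PUSH -8 -> [-8]
PUSH -7 -> [-8, -7]
OVER    -> [-8, -7, -8]
PUSH 31 -> [-8, -7, -8, 31]
POP     -> [-8, -7, -8]
POP     -> [-8, -7]
SWAP    -> [-7, -8]
STORE 0 -> [-7]
PUSH 7  -> [-7, 7]
NEG     -> [-7, -7]
OVER    -> [-7, -7, -7]
NEG     -> [-7, -7, 7]
ROT     -> [-7, 7, -7]
OVER    -> [-7, 7, -7, 7]
MUL     -> [-7, 7, -49]
SUB     -> [-7, 56]
MUL     -> [-392]
LOAD 0  -> [-392, -8]
ADD     -> [-400]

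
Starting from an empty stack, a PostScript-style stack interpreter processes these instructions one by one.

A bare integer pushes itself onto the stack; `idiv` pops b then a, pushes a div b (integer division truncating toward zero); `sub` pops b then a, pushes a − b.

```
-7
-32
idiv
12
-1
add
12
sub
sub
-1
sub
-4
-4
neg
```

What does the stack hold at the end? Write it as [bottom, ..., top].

-7   : [-7]
-32  : [-7, -32]
idiv : [0]
12   : [0, 12]
-1   : [0, 12, -1]
add  : [0, 11]
12   : [0, 11, 12]
sub  : [0, -1]
sub  : [1]
-1   : [1, -1]
sub  : [2]
-4   : [2, -4]
-4   : [2, -4, -4]
neg  : [2, -4, 4]

[2, -4, 4]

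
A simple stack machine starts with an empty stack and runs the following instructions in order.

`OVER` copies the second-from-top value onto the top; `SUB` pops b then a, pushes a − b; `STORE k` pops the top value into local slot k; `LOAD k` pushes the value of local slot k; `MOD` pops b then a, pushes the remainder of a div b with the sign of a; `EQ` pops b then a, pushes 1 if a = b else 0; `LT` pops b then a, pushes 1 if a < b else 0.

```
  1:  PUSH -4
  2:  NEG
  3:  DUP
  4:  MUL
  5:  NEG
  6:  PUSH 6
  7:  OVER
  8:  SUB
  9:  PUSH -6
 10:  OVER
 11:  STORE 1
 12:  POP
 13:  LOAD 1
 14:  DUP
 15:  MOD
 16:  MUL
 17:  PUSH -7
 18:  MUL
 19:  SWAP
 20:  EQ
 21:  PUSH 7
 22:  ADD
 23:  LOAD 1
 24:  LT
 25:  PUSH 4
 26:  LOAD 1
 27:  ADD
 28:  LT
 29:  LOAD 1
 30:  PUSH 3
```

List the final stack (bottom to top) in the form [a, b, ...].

PUSH -4 → -4
NEG     → 4
DUP     → 4 4
MUL     → 16
NEG     → -16
PUSH 6  → -16 6
OVER    → -16 6 -16
SUB     → -16 22
PUSH -6 → -16 22 -6
OVER    → -16 22 -6 22
STORE 1 → -16 22 -6
POP     → -16 22
LOAD 1  → -16 22 22
DUP     → -16 22 22 22
MOD     → -16 22 0
MUL     → -16 0
PUSH -7 → -16 0 -7
MUL     → -16 0
SWAP    → 0 -16
EQ      → 0
PUSH 7  → 0 7
ADD     → 7
LOAD 1  → 7 22
LT      → 1
PUSH 4  → 1 4
LOAD 1  → 1 4 22
ADD     → 1 26
LT      → 1
LOAD 1  → 1 22
PUSH 3  → 1 22 3

[1, 22, 3]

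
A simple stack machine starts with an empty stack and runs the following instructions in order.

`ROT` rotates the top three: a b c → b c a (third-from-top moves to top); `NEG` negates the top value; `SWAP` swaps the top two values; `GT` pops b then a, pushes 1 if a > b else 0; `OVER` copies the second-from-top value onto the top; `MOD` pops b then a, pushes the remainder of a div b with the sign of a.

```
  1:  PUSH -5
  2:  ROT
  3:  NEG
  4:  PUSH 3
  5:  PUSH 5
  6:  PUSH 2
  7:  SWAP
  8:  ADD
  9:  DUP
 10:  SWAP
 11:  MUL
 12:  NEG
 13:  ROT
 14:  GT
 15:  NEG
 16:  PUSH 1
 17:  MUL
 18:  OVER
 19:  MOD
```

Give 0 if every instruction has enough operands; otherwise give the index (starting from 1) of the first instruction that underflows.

2

PUSH -5 → -5
ROT  — needs 3 operands, stack has 1 → underflow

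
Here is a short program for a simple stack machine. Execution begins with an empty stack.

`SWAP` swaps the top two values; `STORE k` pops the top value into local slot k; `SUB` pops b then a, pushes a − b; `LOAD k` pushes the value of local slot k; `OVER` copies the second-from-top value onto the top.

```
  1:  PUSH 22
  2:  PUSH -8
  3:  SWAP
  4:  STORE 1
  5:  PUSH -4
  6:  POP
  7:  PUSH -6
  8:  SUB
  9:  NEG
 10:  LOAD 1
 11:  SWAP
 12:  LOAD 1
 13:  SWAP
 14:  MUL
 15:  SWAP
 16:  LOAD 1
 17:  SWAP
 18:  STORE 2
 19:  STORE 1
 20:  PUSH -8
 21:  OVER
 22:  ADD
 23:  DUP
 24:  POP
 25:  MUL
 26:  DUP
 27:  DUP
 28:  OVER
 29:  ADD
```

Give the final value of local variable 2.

22

PUSH 22 → 22
PUSH -8 → 22 -8
SWAP    → -8 22
STORE 1 → -8
PUSH -4 → -8 -4
POP     → -8
PUSH -6 → -8 -6
SUB     → -2
NEG     → 2
LOAD 1  → 2 22
SWAP    → 22 2
LOAD 1  → 22 2 22
SWAP    → 22 22 2
MUL     → 22 44
SWAP    → 44 22
LOAD 1  → 44 22 22
SWAP    → 44 22 22
STORE 2 → 44 22
STORE 1 → 44
PUSH -8 → 44 -8
OVER    → 44 -8 44
ADD     → 44 36
DUP     → 44 36 36
POP     → 44 36
MUL     → 1584
DUP     → 1584 1584
DUP     → 1584 1584 1584
OVER    → 1584 1584 1584 1584
ADD     → 1584 1584 3168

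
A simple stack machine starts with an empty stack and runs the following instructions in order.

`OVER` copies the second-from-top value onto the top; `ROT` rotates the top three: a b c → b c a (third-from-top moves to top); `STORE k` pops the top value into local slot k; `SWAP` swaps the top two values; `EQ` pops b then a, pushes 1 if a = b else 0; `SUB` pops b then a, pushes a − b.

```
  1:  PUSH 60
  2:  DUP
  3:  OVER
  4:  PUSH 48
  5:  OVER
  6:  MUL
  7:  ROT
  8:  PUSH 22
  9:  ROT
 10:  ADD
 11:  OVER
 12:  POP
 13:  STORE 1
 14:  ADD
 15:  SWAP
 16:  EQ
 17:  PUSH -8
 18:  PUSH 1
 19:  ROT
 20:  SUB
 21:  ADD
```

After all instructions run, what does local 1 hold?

PUSH 60 : [60]
DUP     : [60, 60]
OVER    : [60, 60, 60]
PUSH 48 : [60, 60, 60, 48]
OVER    : [60, 60, 60, 48, 60]
MUL     : [60, 60, 60, 2880]
ROT     : [60, 60, 2880, 60]
PUSH 22 : [60, 60, 2880, 60, 22]
ROT     : [60, 60, 60, 22, 2880]
ADD     : [60, 60, 60, 2902]
OVER    : [60, 60, 60, 2902, 60]
POP     : [60, 60, 60, 2902]
STORE 1 : [60, 60, 60]
ADD     : [60, 120]
SWAP    : [120, 60]
EQ      : [0]
PUSH -8 : [0, -8]
PUSH 1  : [0, -8, 1]
ROT     : [-8, 1, 0]
SUB     : [-8, 1]
ADD     : [-7]

2902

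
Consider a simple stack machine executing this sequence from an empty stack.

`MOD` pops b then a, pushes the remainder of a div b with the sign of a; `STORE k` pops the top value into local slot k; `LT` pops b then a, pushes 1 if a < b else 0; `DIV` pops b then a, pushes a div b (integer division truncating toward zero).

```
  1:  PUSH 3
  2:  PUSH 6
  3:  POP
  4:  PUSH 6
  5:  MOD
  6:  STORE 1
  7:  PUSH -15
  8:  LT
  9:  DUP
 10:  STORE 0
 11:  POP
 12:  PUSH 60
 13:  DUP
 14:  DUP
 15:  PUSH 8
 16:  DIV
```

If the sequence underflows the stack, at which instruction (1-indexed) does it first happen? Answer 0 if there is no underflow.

8

PUSH 3   -> [3]
PUSH 6   -> [3, 6]
POP      -> [3]
PUSH 6   -> [3, 6]
MOD      -> [3]
STORE 1  -> []
PUSH -15 -> [-15]
LT  — needs 2 operands, stack has 1 → underflow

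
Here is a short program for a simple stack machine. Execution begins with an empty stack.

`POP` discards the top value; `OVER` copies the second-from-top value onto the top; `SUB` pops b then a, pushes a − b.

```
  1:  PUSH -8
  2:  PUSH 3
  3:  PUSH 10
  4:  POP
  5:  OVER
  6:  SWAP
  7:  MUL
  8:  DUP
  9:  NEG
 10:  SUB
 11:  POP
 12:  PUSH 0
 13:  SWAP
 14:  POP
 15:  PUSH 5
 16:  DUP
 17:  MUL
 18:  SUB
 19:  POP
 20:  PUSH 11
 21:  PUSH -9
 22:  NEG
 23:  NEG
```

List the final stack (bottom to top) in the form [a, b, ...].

PUSH -8  -8
PUSH 3   -8 3
PUSH 10  -8 3 10
POP      -8 3
OVER     -8 3 -8
SWAP     -8 -8 3
MUL      -8 -24
DUP      -8 -24 -24
NEG      -8 -24 24
SUB      -8 -48
POP      -8
PUSH 0   -8 0
SWAP     0 -8
POP      0
PUSH 5   0 5
DUP      0 5 5
MUL      0 25
SUB      -25
POP      (empty)
PUSH 11  11
PUSH -9  11 -9
NEG      11 9
NEG      11 -9

[11, -9]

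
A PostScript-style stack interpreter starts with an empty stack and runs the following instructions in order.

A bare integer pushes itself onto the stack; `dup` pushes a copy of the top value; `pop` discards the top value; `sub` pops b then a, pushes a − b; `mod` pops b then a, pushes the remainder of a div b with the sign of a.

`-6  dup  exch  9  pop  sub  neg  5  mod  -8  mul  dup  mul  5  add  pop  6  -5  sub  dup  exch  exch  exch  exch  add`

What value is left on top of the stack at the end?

22

-6   → [-6]
dup  → [-6, -6]
exch → [-6, -6]
9    → [-6, -6, 9]
pop  → [-6, -6]
sub  → [0]
neg  → [0]
5    → [0, 5]
mod  → [0]
-8   → [0, -8]
mul  → [0]
dup  → [0, 0]
mul  → [0]
5    → [0, 5]
add  → [5]
pop  → []
6    → [6]
-5   → [6, -5]
sub  → [11]
dup  → [11, 11]
exch → [11, 11]
exch → [11, 11]
exch → [11, 11]
exch → [11, 11]
add  → [22]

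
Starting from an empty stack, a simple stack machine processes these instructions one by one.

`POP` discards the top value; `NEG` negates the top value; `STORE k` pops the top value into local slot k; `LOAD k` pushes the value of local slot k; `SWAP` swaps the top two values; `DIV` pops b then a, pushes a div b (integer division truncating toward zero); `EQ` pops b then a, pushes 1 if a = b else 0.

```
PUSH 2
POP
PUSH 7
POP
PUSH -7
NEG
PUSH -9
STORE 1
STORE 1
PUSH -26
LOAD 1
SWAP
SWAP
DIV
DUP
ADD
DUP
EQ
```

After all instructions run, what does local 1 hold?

PUSH 2   → [2]
POP      → []
PUSH 7   → [7]
POP      → []
PUSH -7  → [-7]
NEG      → [7]
PUSH -9  → [7, -9]
STORE 1  → [7]
STORE 1  → []
PUSH -26 → [-26]
LOAD 1   → [-26, 7]
SWAP     → [7, -26]
SWAP     → [-26, 7]
DIV      → [-3]
DUP      → [-3, -3]
ADD      → [-6]
DUP      → [-6, -6]
EQ       → [1]

7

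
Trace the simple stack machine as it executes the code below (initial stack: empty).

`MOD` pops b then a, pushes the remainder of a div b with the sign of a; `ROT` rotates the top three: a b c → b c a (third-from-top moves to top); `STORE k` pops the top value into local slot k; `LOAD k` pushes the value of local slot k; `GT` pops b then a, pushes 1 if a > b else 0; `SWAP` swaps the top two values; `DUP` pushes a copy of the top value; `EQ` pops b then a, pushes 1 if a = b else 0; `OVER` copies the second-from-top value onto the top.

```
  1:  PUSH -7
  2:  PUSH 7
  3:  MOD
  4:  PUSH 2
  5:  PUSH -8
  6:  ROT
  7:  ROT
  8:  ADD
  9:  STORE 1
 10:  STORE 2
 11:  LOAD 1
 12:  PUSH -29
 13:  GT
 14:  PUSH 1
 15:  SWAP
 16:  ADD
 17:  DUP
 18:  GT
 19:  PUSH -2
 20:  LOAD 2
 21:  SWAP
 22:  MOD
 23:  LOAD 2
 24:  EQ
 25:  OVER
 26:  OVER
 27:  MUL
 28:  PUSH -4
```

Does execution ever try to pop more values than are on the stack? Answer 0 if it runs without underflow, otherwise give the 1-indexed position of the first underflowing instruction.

0

PUSH -7   -7
PUSH 7    -7 7
MOD       0
PUSH 2    0 2
PUSH -8   0 2 -8
ROT       2 -8 0
ROT       -8 0 2
ADD       -8 2
STORE 1   -8
STORE 2   (empty)
LOAD 1    2
PUSH -29  2 -29
GT        1
PUSH 1    1 1
SWAP      1 1
ADD       2
DUP       2 2
GT        0
PUSH -2   0 -2
LOAD 2    0 -2 -8
SWAP      0 -8 -2
MOD       0 0
LOAD 2    0 0 -8
EQ        0 0
OVER      0 0 0
OVER      0 0 0 0
MUL       0 0 0
PUSH -4   0 0 0 -4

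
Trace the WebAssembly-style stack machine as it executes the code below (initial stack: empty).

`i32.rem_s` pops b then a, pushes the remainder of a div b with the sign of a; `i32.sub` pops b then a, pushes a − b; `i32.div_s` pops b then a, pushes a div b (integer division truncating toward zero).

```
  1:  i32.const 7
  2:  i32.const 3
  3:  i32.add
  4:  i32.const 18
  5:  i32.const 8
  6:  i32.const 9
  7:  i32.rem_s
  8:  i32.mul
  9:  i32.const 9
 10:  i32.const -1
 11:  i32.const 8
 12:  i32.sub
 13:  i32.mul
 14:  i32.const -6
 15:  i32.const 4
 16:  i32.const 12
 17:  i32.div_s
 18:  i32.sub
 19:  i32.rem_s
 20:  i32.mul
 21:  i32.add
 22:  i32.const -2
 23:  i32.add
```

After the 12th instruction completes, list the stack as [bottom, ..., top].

[10, 144, 9, -9]

i32.const 7  -> 7
i32.const 3  -> 7 3
i32.add      -> 10
i32.const 18 -> 10 18
i32.const 8  -> 10 18 8
i32.const 9  -> 10 18 8 9
i32.rem_s    -> 10 18 8
i32.mul      -> 10 144
i32.const 9  -> 10 144 9
i32.const -1 -> 10 144 9 -1
i32.const 8  -> 10 144 9 -1 8
i32.sub      -> 10 144 9 -9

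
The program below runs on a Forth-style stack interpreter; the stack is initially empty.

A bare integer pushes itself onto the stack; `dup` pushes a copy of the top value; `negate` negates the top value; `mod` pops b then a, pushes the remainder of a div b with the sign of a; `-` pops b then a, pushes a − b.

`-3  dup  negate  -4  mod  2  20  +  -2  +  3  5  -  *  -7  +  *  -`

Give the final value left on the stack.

-3     : -3
dup    : -3 -3
negate : -3 3
-4     : -3 3 -4
mod    : -3 3
2      : -3 3 2
20     : -3 3 2 20
+      : -3 3 22
-2     : -3 3 22 -2
+      : -3 3 20
3      : -3 3 20 3
5      : -3 3 20 3 5
-      : -3 3 20 -2
*      : -3 3 -40
-7     : -3 3 -40 -7
+      : -3 3 -47
*      : -3 -141
-      : 138

138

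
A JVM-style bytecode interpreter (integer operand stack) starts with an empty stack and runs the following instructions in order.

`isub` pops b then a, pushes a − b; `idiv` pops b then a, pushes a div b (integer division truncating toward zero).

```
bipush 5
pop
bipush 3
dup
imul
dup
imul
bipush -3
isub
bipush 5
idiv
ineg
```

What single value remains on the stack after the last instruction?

-16

bipush 5  → 5
pop       → (empty)
bipush 3  → 3
dup       → 3 3
imul      → 9
dup       → 9 9
imul      → 81
bipush -3 → 81 -3
isub      → 84
bipush 5  → 84 5
idiv      → 16
ineg      → -16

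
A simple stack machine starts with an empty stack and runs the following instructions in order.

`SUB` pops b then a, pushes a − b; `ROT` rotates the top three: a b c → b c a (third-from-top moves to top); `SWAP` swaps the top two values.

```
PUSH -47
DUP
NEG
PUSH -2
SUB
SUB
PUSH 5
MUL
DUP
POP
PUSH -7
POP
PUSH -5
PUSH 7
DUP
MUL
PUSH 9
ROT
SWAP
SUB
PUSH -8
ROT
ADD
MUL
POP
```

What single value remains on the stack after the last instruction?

-480

PUSH -47 -> [-47]
DUP      -> [-47, -47]
NEG      -> [-47, 47]
PUSH -2  -> [-47, 47, -2]
SUB      -> [-47, 49]
SUB      -> [-96]
PUSH 5   -> [-96, 5]
MUL      -> [-480]
DUP      -> [-480, -480]
POP      -> [-480]
PUSH -7  -> [-480, -7]
POP      -> [-480]
PUSH -5  -> [-480, -5]
PUSH 7   -> [-480, -5, 7]
DUP      -> [-480, -5, 7, 7]
MUL      -> [-480, -5, 49]
PUSH 9   -> [-480, -5, 49, 9]
ROT      -> [-480, 49, 9, -5]
SWAP     -> [-480, 49, -5, 9]
SUB      -> [-480, 49, -14]
PUSH -8  -> [-480, 49, -14, -8]
ROT      -> [-480, -14, -8, 49]
ADD      -> [-480, -14, 41]
MUL      -> [-480, -574]
POP      -> [-480]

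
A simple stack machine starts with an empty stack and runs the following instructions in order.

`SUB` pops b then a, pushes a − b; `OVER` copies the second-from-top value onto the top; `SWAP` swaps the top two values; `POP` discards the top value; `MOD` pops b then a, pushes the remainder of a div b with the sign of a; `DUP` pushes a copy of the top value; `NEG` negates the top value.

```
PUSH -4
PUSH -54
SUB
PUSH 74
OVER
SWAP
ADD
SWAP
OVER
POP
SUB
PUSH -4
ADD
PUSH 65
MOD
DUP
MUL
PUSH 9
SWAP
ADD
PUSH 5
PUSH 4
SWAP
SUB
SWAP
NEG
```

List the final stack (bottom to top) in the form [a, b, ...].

[-1, -34]

PUSH -4  → [-4]
PUSH -54 → [-4, -54]
SUB      → [50]
PUSH 74  → [50, 74]
OVER     → [50, 74, 50]
SWAP     → [50, 50, 74]
ADD      → [50, 124]
SWAP     → [124, 50]
OVER     → [124, 50, 124]
POP      → [124, 50]
SUB      → [74]
PUSH -4  → [74, -4]
ADD      → [70]
PUSH 65  → [70, 65]
MOD      → [5]
DUP      → [5, 5]
MUL      → [25]
PUSH 9   → [25, 9]
SWAP     → [9, 25]
ADD      → [34]
PUSH 5   → [34, 5]
PUSH 4   → [34, 5, 4]
SWAP     → [34, 4, 5]
SUB      → [34, -1]
SWAP     → [-1, 34]
NEG      → [-1, -34]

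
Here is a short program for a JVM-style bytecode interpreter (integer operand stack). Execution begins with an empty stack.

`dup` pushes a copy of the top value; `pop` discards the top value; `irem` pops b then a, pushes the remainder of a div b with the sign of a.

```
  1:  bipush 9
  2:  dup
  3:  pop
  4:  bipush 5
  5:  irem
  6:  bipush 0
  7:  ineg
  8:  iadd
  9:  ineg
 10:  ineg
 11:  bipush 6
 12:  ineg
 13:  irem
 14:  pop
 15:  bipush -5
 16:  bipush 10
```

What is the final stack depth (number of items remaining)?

bipush 9  -> [9]
dup       -> [9, 9]
pop       -> [9]
bipush 5  -> [9, 5]
irem      -> [4]
bipush 0  -> [4, 0]
ineg      -> [4, 0]
iadd      -> [4]
ineg      -> [-4]
ineg      -> [4]
bipush 6  -> [4, 6]
ineg      -> [4, -6]
irem      -> [4]
pop       -> []
bipush -5 -> [-5]
bipush 10 -> [-5, 10]

2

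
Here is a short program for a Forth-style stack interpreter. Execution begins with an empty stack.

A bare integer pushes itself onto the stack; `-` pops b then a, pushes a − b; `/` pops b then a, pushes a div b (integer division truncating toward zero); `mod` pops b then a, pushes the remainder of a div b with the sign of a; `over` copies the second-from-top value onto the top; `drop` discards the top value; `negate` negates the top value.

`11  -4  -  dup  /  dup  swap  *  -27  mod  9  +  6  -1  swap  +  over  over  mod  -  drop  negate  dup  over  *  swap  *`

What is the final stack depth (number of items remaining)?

11     : [11]
-4     : [11, -4]
-      : [15]
dup    : [15, 15]
/      : [1]
dup    : [1, 1]
swap   : [1, 1]
*      : [1]
-27    : [1, -27]
mod    : [1]
9      : [1, 9]
+      : [10]
6      : [10, 6]
-1     : [10, 6, -1]
swap   : [10, -1, 6]
+      : [10, 5]
over   : [10, 5, 10]
over   : [10, 5, 10, 5]
mod    : [10, 5, 0]
-      : [10, 5]
drop   : [10]
negate : [-10]
dup    : [-10, -10]
over   : [-10, -10, -10]
*      : [-10, 100]
swap   : [100, -10]
*      : [-1000]

1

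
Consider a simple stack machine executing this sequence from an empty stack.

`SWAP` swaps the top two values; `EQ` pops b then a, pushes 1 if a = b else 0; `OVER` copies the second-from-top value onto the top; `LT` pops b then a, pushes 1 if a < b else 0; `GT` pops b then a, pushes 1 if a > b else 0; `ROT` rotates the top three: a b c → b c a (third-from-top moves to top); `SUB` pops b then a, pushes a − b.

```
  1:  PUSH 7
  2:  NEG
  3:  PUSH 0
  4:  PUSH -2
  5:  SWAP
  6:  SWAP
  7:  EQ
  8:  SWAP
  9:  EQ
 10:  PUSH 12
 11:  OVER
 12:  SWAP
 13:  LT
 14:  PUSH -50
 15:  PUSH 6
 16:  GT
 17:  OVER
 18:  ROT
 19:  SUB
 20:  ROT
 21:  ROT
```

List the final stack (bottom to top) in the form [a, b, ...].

PUSH 7   -> [7]
NEG      -> [-7]
PUSH 0   -> [-7, 0]
PUSH -2  -> [-7, 0, -2]
SWAP     -> [-7, -2, 0]
SWAP     -> [-7, 0, -2]
EQ       -> [-7, 0]
SWAP     -> [0, -7]
EQ       -> [0]
PUSH 12  -> [0, 12]
OVER     -> [0, 12, 0]
SWAP     -> [0, 0, 12]
LT       -> [0, 1]
PUSH -50 -> [0, 1, -50]
PUSH 6   -> [0, 1, -50, 6]
GT       -> [0, 1, 0]
OVER     -> [0, 1, 0, 1]
ROT      -> [0, 0, 1, 1]
SUB      -> [0, 0, 0]
ROT      -> [0, 0, 0]
ROT      -> [0, 0, 0]

[0, 0, 0]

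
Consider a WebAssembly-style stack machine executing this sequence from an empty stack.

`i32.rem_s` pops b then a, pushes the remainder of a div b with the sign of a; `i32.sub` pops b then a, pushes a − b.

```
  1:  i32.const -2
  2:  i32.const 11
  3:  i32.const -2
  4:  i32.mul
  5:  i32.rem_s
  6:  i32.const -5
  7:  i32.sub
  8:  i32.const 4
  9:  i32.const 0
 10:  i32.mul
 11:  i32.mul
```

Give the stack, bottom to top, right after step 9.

[3, 4, 0]

i32.const -2 -> [-2]
i32.const 11 -> [-2, 11]
i32.const -2 -> [-2, 11, -2]
i32.mul      -> [-2, -22]
i32.rem_s    -> [-2]
i32.const -5 -> [-2, -5]
i32.sub      -> [3]
i32.const 4  -> [3, 4]
i32.const 0  -> [3, 4, 0]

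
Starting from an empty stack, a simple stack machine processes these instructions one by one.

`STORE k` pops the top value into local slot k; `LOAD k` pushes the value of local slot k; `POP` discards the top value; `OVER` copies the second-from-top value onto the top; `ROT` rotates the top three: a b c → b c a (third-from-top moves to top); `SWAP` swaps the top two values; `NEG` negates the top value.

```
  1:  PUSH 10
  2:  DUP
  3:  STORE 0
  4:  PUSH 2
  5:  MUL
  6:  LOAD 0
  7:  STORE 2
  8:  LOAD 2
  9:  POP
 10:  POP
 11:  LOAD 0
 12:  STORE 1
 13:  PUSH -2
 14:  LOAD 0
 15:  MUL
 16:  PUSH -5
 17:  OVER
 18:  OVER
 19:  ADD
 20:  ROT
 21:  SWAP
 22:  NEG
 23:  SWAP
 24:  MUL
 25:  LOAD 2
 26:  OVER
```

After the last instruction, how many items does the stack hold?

PUSH 10  10
DUP      10 10
STORE 0  10
PUSH 2   10 2
MUL      20
LOAD 0   20 10
STORE 2  20
LOAD 2   20 10
POP      20
POP      (empty)
LOAD 0   10
STORE 1  (empty)
PUSH -2  -2
LOAD 0   -2 10
MUL      -20
PUSH -5  -20 -5
OVER     -20 -5 -20
OVER     -20 -5 -20 -5
ADD      -20 -5 -25
ROT      -5 -25 -20
SWAP     -5 -20 -25
NEG      -5 -20 25
SWAP     -5 25 -20
MUL      -5 -500
LOAD 2   -5 -500 10
OVER     -5 -500 10 -500

4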